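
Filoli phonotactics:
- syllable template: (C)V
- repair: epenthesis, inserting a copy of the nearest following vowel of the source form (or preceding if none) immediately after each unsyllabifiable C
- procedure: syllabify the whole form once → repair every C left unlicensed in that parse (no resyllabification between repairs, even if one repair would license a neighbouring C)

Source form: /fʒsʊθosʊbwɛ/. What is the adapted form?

Under (C)V, the unsyllabifiable consonants are /f/, /ʒ/, /b/ (no codas are permitted; onsets are limited to one consonant).
Epenthesis after each stranded consonant: /f/ → /fʊ/, /ʒ/ → /ʒʊ/, /b/ → /bɛ/.

fʊʒʊsʊθosʊbɛwɛ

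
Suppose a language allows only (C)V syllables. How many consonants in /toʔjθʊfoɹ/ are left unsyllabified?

3

Syllabifying with onset maximization leaves /ʔ/, /j/, /ɹ/ stranded (no codas are permitted; onsets are limited to one consonant).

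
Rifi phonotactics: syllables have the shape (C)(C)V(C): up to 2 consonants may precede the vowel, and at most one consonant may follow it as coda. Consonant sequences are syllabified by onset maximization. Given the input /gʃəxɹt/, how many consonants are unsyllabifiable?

2

Under (C)(C)V(C), the unsyllabifiable consonants are /ɹ/, /t/ (at most one coda consonant is licensed; onsets may contain at most 2 consonants).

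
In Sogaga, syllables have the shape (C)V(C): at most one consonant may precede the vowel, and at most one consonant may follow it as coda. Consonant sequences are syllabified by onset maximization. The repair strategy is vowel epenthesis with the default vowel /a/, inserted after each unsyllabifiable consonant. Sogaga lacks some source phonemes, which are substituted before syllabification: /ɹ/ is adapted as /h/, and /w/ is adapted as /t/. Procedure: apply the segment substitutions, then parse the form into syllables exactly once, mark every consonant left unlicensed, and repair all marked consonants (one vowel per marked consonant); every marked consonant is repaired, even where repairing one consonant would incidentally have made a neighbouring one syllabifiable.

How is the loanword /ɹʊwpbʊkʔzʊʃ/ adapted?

Substitution: /ɹ/ → /h/, /w/ → /t/, giving /hʊtpbʊkʔzʊʃ/.
Syllabifying with onset maximization leaves /p/, /ʔ/ stranded (at most one coda consonant is licensed; onsets are limited to one consonant).
Each unlicensed consonant becomes the onset of a new syllable: /p/ → /pa/, /ʔ/ → /ʔa/.

hʊtpabʊkʔazʊʃ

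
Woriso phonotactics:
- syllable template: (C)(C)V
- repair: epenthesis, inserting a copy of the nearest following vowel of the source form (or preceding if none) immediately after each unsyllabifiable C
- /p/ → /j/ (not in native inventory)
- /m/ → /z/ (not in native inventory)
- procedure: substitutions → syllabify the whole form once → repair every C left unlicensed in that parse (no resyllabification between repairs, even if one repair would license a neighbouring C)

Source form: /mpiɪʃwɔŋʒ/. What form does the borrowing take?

zjiɪʃwɔŋɔʒɔ

Substitution: /m/ → /z/, /p/ → /j/, giving /zjiɪʃwɔŋʒ/.
Syllabifying with onset maximization leaves /ŋ/, /ʒ/ stranded (no codas are permitted; onsets may contain at most 2 consonants).
Epenthesis after each stranded consonant: /ŋ/ → /ŋɔ/, /ʒ/ → /ʒɔ/.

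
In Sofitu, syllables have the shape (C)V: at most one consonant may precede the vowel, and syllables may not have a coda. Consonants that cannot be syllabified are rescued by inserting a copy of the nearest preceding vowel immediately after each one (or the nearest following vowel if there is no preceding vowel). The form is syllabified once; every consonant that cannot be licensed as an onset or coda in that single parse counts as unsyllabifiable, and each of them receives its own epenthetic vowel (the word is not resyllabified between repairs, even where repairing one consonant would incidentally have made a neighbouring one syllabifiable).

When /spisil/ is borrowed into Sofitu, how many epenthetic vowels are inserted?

The unsyllabifiable consonants are /s/, /l/; each receives one epenthetic vowel.

2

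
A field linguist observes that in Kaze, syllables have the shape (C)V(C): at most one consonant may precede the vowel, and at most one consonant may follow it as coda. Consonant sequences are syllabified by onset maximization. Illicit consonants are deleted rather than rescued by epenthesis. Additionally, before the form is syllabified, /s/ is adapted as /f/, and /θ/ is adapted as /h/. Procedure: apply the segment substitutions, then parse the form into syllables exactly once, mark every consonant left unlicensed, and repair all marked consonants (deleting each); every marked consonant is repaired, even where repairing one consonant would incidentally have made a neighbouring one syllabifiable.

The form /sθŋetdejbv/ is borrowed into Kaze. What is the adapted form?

ŋetdej

Substitution: /s/ → /f/, /θ/ → /h/, giving /fhŋetdejbv/.
Syllabifying with onset maximization leaves /f/, /h/, /b/, /v/ stranded (at most one coda consonant is licensed; onsets are limited to one consonant).
Each unlicensed consonant is deleted: /f/, /h/, /b/, /v/.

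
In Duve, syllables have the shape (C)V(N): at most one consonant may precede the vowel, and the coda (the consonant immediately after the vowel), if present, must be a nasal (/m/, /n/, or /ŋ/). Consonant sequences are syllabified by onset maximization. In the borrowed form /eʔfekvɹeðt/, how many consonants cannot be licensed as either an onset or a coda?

5

The consonants /ʔ/, /k/, /v/, /ð/, /t/ cannot be parsed into a legal (C)V(N) syllable (only a nasal (/m/, /n/, or /ŋ/) is licensed in coda position; onsets are limited to one consonant).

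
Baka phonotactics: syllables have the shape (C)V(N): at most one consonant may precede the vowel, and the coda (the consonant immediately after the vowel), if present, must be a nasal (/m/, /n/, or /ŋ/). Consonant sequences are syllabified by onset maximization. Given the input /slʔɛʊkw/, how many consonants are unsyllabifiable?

4

The consonants /s/, /l/, /k/, /w/ cannot be parsed into a legal (C)V(N) syllable (only a nasal (/m/, /n/, or /ŋ/) is licensed in coda position; onsets are limited to one consonant).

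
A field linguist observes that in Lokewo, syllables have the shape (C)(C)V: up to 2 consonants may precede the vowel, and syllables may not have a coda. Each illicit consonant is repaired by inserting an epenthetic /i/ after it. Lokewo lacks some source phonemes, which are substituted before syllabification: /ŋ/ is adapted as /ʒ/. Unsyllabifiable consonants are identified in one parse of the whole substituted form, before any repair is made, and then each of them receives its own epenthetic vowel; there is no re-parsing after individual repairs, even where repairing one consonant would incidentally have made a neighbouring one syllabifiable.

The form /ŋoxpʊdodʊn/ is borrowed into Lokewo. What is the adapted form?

Substitution: /ŋ/ → /ʒ/, giving /ʒoxpʊdodʊn/.
The consonants /n/ cannot be parsed into a legal (C)(C)V syllable (no codas are permitted; onsets may contain at most 2 consonants).
Inserting the epenthetic vowel yields /n/ → /ni/.

ʒoxpʊdodʊni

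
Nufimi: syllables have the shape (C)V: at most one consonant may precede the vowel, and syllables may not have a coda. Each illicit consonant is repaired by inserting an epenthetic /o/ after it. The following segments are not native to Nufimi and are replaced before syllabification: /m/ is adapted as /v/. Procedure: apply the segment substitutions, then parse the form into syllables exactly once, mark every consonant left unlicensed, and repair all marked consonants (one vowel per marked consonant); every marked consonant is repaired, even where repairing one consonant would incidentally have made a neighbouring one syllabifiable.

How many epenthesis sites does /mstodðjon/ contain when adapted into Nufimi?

After substitution the input is /vstodðjon/.
The unsyllabifiable consonants are /v/, /s/, /d/, /ð/, /n/; each receives one epenthetic vowel.

5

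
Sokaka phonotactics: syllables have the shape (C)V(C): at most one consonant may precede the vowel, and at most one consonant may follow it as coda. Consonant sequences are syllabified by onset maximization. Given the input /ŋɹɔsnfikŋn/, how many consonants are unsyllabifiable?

The consonants /ŋ/, /n/, /ŋ/, /n/ cannot be parsed into a legal (C)V(C) syllable (at most one coda consonant is licensed; onsets are limited to one consonant).

4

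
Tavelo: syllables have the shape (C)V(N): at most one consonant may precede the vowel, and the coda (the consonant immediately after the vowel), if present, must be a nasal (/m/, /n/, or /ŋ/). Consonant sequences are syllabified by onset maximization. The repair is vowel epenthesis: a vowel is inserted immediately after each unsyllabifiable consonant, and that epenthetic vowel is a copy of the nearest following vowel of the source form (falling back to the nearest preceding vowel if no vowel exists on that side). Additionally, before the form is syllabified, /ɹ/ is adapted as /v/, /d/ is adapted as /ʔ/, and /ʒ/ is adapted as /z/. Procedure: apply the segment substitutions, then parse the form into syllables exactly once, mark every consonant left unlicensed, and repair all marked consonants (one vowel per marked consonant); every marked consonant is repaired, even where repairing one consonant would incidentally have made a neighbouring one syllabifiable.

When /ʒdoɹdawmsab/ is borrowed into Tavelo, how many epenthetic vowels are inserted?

5

After substitution the input is /zʔovʔawmsab/.
The unsyllabifiable consonants are /z/, /v/, /w/, /m/, /b/; each receives one epenthetic vowel.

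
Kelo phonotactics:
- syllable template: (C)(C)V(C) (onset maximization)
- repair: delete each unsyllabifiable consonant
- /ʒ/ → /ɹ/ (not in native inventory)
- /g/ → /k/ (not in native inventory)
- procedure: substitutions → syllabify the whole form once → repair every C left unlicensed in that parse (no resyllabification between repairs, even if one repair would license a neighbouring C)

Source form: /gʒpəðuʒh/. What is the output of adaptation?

Substitution: /g/ → /k/, /ʒ/ → /ɹ/, giving /kɹpəðuɹh/.
Syllabifying with onset maximization leaves /k/, /h/ stranded (at most one coda consonant is licensed; onsets may contain at most 2 consonants).
Deleting the stranded consonants removes /k/, /h/.

ɹpəðuɹ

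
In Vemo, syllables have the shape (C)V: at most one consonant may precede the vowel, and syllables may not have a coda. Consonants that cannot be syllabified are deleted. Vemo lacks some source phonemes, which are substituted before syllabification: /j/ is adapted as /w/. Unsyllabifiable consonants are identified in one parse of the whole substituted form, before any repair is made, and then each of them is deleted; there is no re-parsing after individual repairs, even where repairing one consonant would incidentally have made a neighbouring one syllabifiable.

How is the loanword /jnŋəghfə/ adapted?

Substitution: /j/ → /w/, giving /wnŋəghfə/.
Syllabifying with onset maximization leaves /w/, /n/, /g/, /h/ stranded (no codas are permitted; onsets are limited to one consonant).
Deleting the stranded consonants removes /w/, /n/, /g/, /h/.

ŋəfə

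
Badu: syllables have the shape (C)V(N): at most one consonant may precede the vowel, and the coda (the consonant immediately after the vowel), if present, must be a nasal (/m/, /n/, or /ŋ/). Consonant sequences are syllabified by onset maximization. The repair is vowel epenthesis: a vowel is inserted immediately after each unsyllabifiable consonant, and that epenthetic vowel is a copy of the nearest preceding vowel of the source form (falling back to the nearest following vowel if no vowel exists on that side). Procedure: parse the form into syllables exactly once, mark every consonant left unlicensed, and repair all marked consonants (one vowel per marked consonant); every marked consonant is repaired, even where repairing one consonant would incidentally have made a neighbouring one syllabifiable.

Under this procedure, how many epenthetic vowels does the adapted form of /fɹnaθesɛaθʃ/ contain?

The unsyllabifiable consonants are /f/, /ɹ/, /θ/, /ʃ/; each receives one epenthetic vowel.

4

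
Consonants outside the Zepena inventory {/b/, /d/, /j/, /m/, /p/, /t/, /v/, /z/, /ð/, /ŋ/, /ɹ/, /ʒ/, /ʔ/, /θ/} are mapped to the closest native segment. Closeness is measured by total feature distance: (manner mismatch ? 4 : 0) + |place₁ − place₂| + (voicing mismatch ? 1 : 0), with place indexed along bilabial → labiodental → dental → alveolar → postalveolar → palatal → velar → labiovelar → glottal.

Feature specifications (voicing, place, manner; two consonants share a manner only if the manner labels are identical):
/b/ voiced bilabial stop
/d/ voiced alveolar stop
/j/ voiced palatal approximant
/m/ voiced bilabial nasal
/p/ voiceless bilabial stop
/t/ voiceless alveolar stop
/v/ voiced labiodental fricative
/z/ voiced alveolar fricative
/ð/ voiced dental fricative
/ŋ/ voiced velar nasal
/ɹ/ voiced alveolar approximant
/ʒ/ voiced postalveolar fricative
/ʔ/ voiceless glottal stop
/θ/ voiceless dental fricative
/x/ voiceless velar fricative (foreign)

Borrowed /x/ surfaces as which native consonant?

/ʒ/ is closest: same manner (fricative), place distance 2 (velar→postalveolar), voicing differs (+1); total 3. Next closest is /z/ at distance 4.

ʒ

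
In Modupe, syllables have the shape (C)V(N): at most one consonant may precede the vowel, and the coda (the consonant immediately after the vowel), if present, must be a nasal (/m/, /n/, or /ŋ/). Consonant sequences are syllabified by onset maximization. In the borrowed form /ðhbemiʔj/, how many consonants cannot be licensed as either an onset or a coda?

4

Syllabifying with onset maximization leaves /ð/, /h/, /ʔ/, /j/ stranded (only a nasal (/m/, /n/, or /ŋ/) is licensed in coda position; onsets are limited to one consonant).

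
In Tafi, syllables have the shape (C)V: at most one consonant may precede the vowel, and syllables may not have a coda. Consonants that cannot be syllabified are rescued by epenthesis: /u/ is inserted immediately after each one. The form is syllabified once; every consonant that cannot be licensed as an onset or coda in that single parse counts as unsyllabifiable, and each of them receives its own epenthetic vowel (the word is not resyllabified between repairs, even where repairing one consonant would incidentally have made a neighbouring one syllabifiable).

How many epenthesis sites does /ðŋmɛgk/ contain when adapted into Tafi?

4

The unsyllabifiable consonants are /ð/, /ŋ/, /g/, /k/; each receives one epenthetic vowel.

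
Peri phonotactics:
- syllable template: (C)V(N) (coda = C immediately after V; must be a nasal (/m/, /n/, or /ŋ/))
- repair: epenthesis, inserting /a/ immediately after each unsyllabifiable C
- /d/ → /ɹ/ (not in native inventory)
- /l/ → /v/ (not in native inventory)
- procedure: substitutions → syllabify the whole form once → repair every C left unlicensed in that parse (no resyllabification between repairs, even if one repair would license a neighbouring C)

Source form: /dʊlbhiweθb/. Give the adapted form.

Substitution: /d/ → /ɹ/, /l/ → /v/, giving /ɹʊvbhiweθb/.
Syllabifying with onset maximization leaves /v/, /b/, /θ/, /b/ stranded (only a nasal (/m/, /n/, or /ŋ/) is licensed in coda position; onsets are limited to one consonant).
Inserting the epenthetic vowel yields /v/ → /va/, /b/ → /ba/, /θ/ → /θa/, /b/ → /ba/.

ɹʊvabahiweθaba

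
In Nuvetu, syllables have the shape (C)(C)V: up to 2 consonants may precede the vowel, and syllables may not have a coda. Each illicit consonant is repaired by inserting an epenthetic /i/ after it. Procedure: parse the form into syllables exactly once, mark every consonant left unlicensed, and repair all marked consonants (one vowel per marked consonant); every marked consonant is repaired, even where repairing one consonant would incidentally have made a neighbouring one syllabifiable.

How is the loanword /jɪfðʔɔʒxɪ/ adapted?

Under (C)(C)V, the unsyllabifiable consonants are /f/ (no codas are permitted; onsets may contain at most 2 consonants).
Inserting the epenthetic vowel yields /f/ → /fi/.

jɪfiðʔɔʒxɪ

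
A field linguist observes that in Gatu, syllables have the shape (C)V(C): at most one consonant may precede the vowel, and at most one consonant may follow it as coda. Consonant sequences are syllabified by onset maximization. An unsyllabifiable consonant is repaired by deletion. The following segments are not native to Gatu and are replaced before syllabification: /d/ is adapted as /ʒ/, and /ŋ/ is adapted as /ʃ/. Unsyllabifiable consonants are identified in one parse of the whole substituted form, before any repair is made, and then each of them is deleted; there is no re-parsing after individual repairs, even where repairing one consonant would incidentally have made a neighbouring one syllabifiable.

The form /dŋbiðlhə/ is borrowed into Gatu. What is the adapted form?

Substitution: /d/ → /ʒ/, /ŋ/ → /ʃ/, giving /ʒʃbiðlhə/.
Under (C)V(C), the unsyllabifiable consonants are /ʒ/, /ʃ/, /l/ (at most one coda consonant is licensed; onsets are limited to one consonant).
Each unlicensed consonant is deleted: /ʒ/, /ʃ/, /l/.

biðhə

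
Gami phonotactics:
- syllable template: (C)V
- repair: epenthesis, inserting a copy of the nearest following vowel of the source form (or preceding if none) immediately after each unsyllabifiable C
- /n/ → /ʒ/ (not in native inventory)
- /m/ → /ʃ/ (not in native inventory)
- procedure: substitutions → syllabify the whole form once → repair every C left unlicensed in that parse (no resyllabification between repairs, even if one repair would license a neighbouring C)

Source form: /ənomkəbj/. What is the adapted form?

Substitution: /n/ → /ʒ/, /m/ → /ʃ/, giving /əʒoʃkəbj/.
Syllabifying with onset maximization leaves /ʃ/, /b/, /j/ stranded (no codas are permitted; onsets are limited to one consonant).
Each unlicensed consonant becomes the onset of a new syllable: /ʃ/ → /ʃə/, /b/ → /bə/, /j/ → /jə/.

əʒoʃəkəbəjə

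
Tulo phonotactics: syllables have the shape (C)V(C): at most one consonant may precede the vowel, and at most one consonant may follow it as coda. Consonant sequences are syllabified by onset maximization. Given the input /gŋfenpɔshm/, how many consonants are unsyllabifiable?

The consonants /g/, /ŋ/, /h/, /m/ cannot be parsed into a legal (C)V(C) syllable (at most one coda consonant is licensed; onsets are limited to one consonant).

4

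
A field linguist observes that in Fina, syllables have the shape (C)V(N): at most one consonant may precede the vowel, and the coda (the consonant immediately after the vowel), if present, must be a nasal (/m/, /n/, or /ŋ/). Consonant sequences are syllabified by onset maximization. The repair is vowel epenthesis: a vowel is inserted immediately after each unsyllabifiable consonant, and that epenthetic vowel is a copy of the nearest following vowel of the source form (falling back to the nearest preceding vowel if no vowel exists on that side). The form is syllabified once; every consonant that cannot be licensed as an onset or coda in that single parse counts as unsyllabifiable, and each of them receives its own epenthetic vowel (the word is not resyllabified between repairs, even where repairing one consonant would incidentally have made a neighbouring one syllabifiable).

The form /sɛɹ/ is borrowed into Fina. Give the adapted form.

Under (C)V(N), the unsyllabifiable consonants are /ɹ/ (only a nasal (/m/, /n/, or /ŋ/) is licensed in coda position; onsets are limited to one consonant).
Each unlicensed consonant becomes the onset of a new syllable: /ɹ/ → /ɹɛ/.

sɛɹɛ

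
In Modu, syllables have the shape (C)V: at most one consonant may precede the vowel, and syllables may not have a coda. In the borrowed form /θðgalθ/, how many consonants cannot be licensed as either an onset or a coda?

The consonants /θ/, /ð/, /l/, /θ/ cannot be parsed into a legal (C)V syllable (no codas are permitted; onsets are limited to one consonant).

4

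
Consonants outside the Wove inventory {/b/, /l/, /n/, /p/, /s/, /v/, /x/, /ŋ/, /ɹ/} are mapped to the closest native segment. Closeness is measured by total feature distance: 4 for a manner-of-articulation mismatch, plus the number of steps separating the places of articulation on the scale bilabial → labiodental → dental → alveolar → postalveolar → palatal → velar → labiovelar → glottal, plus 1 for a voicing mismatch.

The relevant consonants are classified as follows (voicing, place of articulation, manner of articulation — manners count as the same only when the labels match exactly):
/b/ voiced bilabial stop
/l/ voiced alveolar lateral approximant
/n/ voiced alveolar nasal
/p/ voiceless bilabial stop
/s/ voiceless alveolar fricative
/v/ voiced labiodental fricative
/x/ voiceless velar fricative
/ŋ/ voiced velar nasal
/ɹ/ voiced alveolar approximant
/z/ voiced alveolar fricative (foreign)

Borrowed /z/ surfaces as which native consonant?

s

/s/ is closest: same manner (fricative), place distance 0 (alveolar→alveolar), voicing differs (+1); total 1. Next closest is /v/ at distance 2.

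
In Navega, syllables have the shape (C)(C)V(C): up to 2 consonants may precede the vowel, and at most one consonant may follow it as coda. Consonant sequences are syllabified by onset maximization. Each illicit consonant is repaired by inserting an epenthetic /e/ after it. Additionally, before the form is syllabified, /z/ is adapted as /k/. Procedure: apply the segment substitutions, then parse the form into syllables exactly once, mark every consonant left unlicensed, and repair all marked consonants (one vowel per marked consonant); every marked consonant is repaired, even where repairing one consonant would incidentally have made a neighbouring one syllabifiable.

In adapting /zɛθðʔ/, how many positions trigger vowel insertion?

After substitution the input is /kɛθðʔ/.
The unsyllabifiable consonants are /ð/, /ʔ/; each receives one epenthetic vowel.

2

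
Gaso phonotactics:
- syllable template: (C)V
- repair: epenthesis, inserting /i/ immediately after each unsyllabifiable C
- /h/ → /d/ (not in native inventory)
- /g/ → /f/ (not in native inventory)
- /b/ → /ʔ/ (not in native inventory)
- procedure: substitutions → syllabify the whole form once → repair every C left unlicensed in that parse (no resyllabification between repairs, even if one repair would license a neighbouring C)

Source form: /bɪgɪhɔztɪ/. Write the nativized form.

ʔɪfɪdɔzitɪ

Substitution: /b/ → /ʔ/, /g/ → /f/, /h/ → /d/, giving /ʔɪfɪdɔztɪ/.
Syllabifying with onset maximization leaves /z/ stranded (no codas are permitted; onsets are limited to one consonant).
Inserting the epenthetic vowel yields /z/ → /zi/.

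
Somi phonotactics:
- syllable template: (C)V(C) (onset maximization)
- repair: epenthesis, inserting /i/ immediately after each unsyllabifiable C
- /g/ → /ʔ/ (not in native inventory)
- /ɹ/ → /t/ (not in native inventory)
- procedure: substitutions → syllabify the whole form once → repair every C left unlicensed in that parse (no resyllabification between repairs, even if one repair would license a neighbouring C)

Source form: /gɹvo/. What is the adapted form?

Substitution: /g/ → /ʔ/, /ɹ/ → /t/, giving /ʔtvo/.
The consonants /ʔ/, /t/ cannot be parsed into a legal (C)V(C) syllable (at most one coda consonant is licensed; onsets are limited to one consonant).
Epenthesis after each stranded consonant: /ʔ/ → /ʔi/, /t/ → /ti/.

ʔitivo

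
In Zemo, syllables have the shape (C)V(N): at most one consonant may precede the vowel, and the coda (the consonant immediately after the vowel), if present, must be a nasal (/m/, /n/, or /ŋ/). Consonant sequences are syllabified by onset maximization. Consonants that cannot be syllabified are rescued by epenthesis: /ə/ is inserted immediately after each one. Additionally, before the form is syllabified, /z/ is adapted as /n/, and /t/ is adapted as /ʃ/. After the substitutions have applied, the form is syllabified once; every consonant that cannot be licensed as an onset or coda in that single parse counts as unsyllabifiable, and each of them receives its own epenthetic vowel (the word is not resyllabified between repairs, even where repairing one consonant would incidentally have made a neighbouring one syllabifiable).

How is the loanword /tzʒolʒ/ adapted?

Substitution: /t/ → /ʃ/, /z/ → /n/, giving /ʃnʒolʒ/.
Under (C)V(N), the unsyllabifiable consonants are /ʃ/, /n/, /l/, /ʒ/ (only a nasal (/m/, /n/, or /ŋ/) is licensed in coda position; onsets are limited to one consonant).
Each unlicensed consonant becomes the onset of a new syllable: /ʃ/ → /ʃə/, /n/ → /nə/, /l/ → /lə/, /ʒ/ → /ʒə/.

ʃənəʒoləʒə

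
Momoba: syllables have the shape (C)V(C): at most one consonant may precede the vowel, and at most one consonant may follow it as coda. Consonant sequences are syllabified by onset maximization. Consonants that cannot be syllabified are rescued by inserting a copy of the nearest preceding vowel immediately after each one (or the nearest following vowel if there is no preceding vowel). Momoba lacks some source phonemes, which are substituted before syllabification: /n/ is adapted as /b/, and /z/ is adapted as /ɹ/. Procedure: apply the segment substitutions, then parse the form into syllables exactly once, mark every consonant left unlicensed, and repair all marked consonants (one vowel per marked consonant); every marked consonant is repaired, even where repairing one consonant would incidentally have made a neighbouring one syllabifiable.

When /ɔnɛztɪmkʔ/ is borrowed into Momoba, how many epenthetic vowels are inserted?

After substitution the input is /ɔbɛɹtɪmkʔ/.
The unsyllabifiable consonants are /k/, /ʔ/; each receives one epenthetic vowel.

2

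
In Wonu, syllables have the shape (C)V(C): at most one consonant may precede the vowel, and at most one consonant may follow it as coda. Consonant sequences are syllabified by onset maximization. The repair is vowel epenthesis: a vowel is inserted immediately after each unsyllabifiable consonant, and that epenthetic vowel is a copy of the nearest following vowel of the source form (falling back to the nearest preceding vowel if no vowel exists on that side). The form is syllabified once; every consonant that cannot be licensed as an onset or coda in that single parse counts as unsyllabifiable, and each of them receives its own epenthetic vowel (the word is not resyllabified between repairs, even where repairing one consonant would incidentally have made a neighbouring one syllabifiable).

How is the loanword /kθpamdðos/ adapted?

Under (C)V(C), the unsyllabifiable consonants are /k/, /θ/, /d/ (at most one coda consonant is licensed; onsets are limited to one consonant).
Epenthesis after each stranded consonant: /k/ → /ka/, /θ/ → /θa/, /d/ → /do/.

kaθapamdoðos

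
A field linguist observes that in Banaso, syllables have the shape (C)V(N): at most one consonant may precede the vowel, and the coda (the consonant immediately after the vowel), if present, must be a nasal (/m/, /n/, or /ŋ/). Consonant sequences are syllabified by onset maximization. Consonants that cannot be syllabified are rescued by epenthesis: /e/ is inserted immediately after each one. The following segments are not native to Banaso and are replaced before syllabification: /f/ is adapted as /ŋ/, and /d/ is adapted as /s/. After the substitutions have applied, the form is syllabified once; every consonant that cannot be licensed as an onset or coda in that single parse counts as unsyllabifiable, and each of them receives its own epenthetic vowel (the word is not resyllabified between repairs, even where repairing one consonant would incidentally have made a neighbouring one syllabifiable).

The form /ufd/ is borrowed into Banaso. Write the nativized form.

Substitution: /f/ → /ŋ/, /d/ → /s/, giving /uŋs/.
The consonants /s/ cannot be parsed into a legal (C)V(N) syllable (only a nasal (/m/, /n/, or /ŋ/) is licensed in coda position; onsets are limited to one consonant).
Each unlicensed consonant becomes the onset of a new syllable: /s/ → /se/.

uŋse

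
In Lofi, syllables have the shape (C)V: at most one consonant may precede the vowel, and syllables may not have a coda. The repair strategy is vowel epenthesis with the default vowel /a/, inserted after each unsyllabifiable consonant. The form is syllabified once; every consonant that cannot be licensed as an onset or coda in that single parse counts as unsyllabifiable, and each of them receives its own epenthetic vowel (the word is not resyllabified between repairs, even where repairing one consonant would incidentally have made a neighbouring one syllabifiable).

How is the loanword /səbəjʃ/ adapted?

səbəjaʃa

Under (C)V, the unsyllabifiable consonants are /j/, /ʃ/ (no codas are permitted; onsets are limited to one consonant).
Each unlicensed consonant becomes the onset of a new syllable: /j/ → /ja/, /ʃ/ → /ʃa/.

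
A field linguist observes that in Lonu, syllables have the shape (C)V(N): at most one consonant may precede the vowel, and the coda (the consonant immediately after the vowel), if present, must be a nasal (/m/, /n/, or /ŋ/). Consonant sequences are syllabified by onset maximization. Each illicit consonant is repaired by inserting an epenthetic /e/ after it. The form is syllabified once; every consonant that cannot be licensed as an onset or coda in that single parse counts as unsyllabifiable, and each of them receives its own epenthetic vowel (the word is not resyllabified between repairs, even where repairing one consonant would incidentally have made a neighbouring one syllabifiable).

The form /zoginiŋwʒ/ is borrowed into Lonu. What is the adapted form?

The consonants /w/, /ʒ/ cannot be parsed into a legal (C)V(N) syllable (only a nasal (/m/, /n/, or /ŋ/) is licensed in coda position; onsets are limited to one consonant).
Epenthesis after each stranded consonant: /w/ → /we/, /ʒ/ → /ʒe/.

zoginiŋweʒe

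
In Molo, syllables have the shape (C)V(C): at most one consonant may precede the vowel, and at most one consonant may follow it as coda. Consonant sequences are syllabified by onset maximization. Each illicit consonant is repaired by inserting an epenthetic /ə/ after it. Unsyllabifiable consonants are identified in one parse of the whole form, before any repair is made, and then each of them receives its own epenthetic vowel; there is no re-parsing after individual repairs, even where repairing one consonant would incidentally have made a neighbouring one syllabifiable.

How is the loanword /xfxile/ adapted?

Syllabifying with onset maximization leaves /x/, /f/ stranded (at most one coda consonant is licensed; onsets are limited to one consonant).
Inserting the epenthetic vowel yields /x/ → /xə/, /f/ → /fə/.

xəfəxile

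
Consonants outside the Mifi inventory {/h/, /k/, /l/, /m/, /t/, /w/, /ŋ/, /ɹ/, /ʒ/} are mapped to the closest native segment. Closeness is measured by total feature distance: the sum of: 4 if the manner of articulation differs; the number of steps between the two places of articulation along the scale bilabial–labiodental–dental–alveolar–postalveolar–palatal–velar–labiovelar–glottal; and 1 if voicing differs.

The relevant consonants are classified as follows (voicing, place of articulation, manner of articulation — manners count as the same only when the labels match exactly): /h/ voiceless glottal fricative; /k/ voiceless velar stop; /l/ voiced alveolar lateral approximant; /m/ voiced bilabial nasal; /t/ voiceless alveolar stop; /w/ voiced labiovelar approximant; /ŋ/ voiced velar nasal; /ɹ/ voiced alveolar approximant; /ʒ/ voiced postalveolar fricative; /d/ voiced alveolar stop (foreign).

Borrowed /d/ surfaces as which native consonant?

t

/t/ is closest: same manner (stop), place distance 0 (alveolar→alveolar), voicing differs (+1); total 1. Next closest is /k/ at distance 4.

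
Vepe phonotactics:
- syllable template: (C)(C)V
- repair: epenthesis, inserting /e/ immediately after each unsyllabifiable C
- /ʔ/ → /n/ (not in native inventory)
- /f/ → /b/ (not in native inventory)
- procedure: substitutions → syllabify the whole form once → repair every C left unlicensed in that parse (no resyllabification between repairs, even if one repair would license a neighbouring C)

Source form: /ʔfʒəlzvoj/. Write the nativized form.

Substitution: /ʔ/ → /n/, /f/ → /b/, giving /nbʒəlzvoj/.
The consonants /n/, /l/, /j/ cannot be parsed into a legal (C)(C)V syllable (no codas are permitted; onsets may contain at most 2 consonants).
Inserting the epenthetic vowel yields /n/ → /ne/, /l/ → /le/, /j/ → /je/.

nebʒəlezvoje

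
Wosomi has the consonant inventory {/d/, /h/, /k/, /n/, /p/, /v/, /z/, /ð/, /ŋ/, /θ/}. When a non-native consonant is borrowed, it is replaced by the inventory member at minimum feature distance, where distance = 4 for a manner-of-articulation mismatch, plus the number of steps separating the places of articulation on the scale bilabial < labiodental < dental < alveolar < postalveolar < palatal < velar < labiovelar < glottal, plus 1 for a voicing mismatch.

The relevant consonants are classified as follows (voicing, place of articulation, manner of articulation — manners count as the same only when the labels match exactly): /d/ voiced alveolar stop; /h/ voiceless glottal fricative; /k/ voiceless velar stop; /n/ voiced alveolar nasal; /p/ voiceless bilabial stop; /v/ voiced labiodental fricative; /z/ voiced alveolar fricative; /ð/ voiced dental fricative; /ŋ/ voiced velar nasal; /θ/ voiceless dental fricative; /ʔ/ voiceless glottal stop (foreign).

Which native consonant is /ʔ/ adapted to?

/k/ is closest: same manner (stop), place distance 2 (glottal→velar), same voicing; total 2. Next closest is /h/ at distance 4.

k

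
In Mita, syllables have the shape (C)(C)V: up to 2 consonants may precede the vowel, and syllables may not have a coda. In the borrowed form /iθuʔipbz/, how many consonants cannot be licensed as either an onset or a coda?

The consonants /p/, /b/, /z/ cannot be parsed into a legal (C)(C)V syllable (no codas are permitted; onsets may contain at most 2 consonants).

3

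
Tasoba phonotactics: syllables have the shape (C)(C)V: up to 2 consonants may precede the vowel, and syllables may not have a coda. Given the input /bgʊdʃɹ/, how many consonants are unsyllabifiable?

Under (C)(C)V, the unsyllabifiable consonants are /d/, /ʃ/, /ɹ/ (no codas are permitted; onsets may contain at most 2 consonants).

3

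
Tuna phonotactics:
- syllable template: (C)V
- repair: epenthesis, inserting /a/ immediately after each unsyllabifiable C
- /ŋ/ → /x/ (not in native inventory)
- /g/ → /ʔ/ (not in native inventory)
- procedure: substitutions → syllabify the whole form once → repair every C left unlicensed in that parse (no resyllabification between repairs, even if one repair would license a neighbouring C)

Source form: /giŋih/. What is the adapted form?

ʔixiha

Substitution: /g/ → /ʔ/, /ŋ/ → /x/, giving /ʔixih/.
Syllabifying with onset maximization leaves /h/ stranded (no codas are permitted; onsets are limited to one consonant).
Epenthesis after each stranded consonant: /h/ → /ha/.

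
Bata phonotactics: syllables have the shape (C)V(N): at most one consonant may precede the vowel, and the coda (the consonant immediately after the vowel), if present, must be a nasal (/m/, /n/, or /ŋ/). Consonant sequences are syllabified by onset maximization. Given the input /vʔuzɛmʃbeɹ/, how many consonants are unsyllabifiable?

Syllabifying with onset maximization leaves /v/, /ʃ/, /ɹ/ stranded (only a nasal (/m/, /n/, or /ŋ/) is licensed in coda position; onsets are limited to one consonant).

3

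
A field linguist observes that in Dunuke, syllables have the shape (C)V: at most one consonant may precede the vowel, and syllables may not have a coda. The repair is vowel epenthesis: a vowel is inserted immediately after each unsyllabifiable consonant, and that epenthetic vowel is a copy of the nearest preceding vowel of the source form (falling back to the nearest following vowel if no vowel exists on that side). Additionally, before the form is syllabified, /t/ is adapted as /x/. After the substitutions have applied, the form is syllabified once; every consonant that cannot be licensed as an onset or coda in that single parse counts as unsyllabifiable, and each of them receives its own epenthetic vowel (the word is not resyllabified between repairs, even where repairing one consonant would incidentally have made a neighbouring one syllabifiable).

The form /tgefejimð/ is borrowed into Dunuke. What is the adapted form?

xegefejimiði

Substitution: /t/ → /x/, giving /xgefejimð/.
Syllabifying with onset maximization leaves /x/, /m/, /ð/ stranded (no codas are permitted; onsets are limited to one consonant).
Epenthesis after each stranded consonant: /x/ → /xe/, /m/ → /mi/, /ð/ → /ði/.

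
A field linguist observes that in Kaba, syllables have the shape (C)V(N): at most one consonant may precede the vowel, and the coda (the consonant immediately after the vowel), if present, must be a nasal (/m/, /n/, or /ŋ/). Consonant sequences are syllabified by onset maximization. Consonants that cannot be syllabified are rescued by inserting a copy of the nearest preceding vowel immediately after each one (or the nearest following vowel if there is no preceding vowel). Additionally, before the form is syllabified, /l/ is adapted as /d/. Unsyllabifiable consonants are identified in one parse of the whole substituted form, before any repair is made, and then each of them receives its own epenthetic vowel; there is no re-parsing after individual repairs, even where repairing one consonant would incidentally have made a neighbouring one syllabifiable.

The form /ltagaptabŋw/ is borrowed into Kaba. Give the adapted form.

datagapatabaŋawa

Substitution: /l/ → /d/, giving /dtagaptabŋw/.
Syllabifying with onset maximization leaves /d/, /p/, /b/, /ŋ/, /w/ stranded (only a nasal (/m/, /n/, or /ŋ/) is licensed in coda position; onsets are limited to one consonant).
Inserting the epenthetic vowel yields /d/ → /da/, /p/ → /pa/, /b/ → /ba/, /ŋ/ → /ŋa/, /w/ → /wa/.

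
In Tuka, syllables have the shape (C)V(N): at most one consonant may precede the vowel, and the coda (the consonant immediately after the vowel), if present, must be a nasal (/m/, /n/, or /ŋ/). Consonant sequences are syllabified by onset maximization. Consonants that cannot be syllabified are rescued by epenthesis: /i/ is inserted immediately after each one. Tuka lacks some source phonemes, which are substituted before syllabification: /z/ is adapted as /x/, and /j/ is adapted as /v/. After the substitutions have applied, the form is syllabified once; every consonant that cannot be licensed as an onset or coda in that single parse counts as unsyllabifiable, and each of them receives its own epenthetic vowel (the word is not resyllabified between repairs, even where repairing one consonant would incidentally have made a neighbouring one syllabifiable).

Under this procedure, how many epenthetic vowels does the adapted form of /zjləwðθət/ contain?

After substitution the input is /xvləwðθət/.
The unsyllabifiable consonants are /x/, /v/, /w/, /ð/, /t/; each receives one epenthetic vowel.

5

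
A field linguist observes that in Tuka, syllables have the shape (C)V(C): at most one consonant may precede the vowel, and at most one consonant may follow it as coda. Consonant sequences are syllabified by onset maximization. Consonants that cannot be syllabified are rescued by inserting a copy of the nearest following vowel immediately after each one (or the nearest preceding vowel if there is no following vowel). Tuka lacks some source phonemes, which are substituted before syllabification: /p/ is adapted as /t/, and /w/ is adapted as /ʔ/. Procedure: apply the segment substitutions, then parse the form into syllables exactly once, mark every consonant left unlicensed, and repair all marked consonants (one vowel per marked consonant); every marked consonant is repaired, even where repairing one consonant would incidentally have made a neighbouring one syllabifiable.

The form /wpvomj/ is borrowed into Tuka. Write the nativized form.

Substitution: /w/ → /ʔ/, /p/ → /t/, giving /ʔtvomj/.
Under (C)V(C), the unsyllabifiable consonants are /ʔ/, /t/, /j/ (at most one coda consonant is licensed; onsets are limited to one consonant).
Each unlicensed consonant becomes the onset of a new syllable: /ʔ/ → /ʔo/, /t/ → /to/, /j/ → /jo/.

ʔotovomjo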